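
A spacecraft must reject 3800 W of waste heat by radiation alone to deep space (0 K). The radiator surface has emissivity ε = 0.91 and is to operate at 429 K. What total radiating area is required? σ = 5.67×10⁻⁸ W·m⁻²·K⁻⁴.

A ≈ 2.17 m²

P = εσA T⁴ ⇒ A = P/(εσT⁴).
T⁴ = 3.387×10¹⁰ K⁴.
A = 3800/(0.91 × 5.67×10⁻⁸ × 3.387×10¹⁰).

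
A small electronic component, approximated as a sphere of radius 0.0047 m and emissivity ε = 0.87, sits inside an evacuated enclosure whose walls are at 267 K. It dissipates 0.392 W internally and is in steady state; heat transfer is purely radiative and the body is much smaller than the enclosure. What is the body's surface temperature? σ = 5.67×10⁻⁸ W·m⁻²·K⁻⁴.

For a small grey body in a large enclosure, net radiated power = εσA(T⁴ − T_w⁴).
Steady state: P = εσA(T⁴ − T_w⁴) with A = 4πr² = 2.776×10⁻⁴ m².
T⁴ = P/(εσA) + T_w⁴ = 0.392/(0.87·5.67×10⁻⁸·2.776×10⁻⁴) + (267)⁴
    = 2.863×10¹⁰ + 5.082×10⁹ = 3.371×10¹⁰ K⁴.

T ≈ 428 K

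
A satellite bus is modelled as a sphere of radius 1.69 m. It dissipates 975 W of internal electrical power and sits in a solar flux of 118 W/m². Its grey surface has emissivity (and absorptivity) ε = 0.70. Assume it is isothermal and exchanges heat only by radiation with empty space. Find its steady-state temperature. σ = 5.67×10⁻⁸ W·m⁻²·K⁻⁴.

At steady state, absorbed solar power + internal power = radiated power.
Absorbed: α·S·A_cross = 0.70·118·8.973 = 741.1 W (cross-section πr²).
Total input = 741.1 + 975 = 1716 W.
Radiated: εσ·A_surf·T⁴ with A_surf = 4πr² = 35.89 m².
T⁴ = 1716/(0.70·5.67×10⁻⁸·35.89) = 1.205×10⁹ K⁴.

T ≈ 186 K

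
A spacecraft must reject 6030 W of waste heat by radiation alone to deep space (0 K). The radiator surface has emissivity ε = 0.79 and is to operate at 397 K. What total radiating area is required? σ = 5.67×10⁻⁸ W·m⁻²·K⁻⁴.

P = εσA T⁴ ⇒ A = P/(εσT⁴).
T⁴ = 2.484×10¹⁰ K⁴.
A = 6030/(0.79 × 5.67×10⁻⁸ × 2.484×10¹⁰).

A ≈ 5.42 m²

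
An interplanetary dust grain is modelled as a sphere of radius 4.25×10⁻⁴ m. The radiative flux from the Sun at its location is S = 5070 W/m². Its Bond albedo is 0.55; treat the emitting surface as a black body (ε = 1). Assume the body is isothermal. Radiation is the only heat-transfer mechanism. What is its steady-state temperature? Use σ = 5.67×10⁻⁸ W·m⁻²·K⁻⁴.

T ≈ 317 K

At equilibrium, absorbed power = emitted power.
Absorbing cross-section = πr² = 5.675×10⁻⁷ m²; emitting surface = 4πr² = 2.270×10⁻⁶ m² (ratio 4).
(1−a)S·A_cross = εσ·A_surf·T⁴  ⇒  T⁴ = (1−a)S/(4σ).
T⁴ = 0.450·5070/(4·5.67×10⁻⁸) = 1.006×10¹⁰ K⁴.
T = (1.006×10¹⁰)^(1/4).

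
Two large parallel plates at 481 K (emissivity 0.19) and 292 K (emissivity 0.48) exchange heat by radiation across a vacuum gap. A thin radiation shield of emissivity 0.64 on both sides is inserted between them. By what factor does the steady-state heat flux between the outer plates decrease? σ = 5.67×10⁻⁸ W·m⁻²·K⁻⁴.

Without shield: q₀ = σΔ(T⁴)/(1/ε₁+1/ε₂−1) with denominator 6.346.
With shield the two gaps are in series; the resistances add: (1/ε₁+1/ε_s−1)+(1/ε_s+1/ε₂−1) = 5.826+2.646 = 8.471.
Heat-flux ratio q₀/q = 8.471/6.346.

factor ≈ 1.33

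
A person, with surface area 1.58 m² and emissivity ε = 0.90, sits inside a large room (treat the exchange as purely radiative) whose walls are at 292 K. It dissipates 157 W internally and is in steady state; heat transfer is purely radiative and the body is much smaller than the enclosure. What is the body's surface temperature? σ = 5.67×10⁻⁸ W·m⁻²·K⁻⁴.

T ≈ 310 K

For a small grey body in a large enclosure, net radiated power = εσA(T⁴ − T_w⁴).
Steady state: P = εσA(T⁴ − T_w⁴) with A = 1.58 m².
T⁴ = P/(εσA) + T_w⁴ = 157/(0.90·5.67×10⁻⁸·1.580) + (292)⁴
    = 1.947×10⁹ + 7.270×10⁹ = 9.217×10⁹ K⁴.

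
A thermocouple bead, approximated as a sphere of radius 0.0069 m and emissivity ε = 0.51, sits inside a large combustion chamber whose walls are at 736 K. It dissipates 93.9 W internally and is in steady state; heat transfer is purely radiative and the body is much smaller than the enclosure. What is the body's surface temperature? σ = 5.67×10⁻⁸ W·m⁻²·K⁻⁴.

T ≈ 1550 K

For a small grey body in a large enclosure, net radiated power = εσA(T⁴ − T_w⁴).
Steady state: P = εσA(T⁴ − T_w⁴) with A = 4πr² = 5.983×10⁻⁴ m².
T⁴ = P/(εσA) + T_w⁴ = 93.9/(0.51·5.67×10⁻⁸·5.983×10⁻⁴) + (736)⁴
    = 5.428×10¹² + 2.934×10¹¹ = 5.721×10¹² K⁴.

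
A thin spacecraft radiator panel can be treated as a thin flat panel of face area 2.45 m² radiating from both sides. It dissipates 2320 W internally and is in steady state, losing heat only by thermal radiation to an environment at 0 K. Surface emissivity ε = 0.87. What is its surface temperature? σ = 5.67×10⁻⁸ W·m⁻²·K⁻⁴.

T ≈ 313 K

Steady state: internal power = radiated power, P = εσA T⁴.
Radiating area A = 2·2.45 = 4.900 m².
T⁴ = P/(εσA) = 2320/(0.87·5.67×10⁻⁸·4.900) = 9.598×10⁹ K⁴.
T = (9.598×10⁹)^(1/4).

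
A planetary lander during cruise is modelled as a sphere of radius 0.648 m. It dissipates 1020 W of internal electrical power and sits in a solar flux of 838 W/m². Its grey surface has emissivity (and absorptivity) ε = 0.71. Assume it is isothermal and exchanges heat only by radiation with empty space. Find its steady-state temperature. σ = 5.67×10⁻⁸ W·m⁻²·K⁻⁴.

T ≈ 304 K

At steady state, absorbed solar power + internal power = radiated power.
Absorbed: α·S·A_cross = 0.71·838·1.319 = 784.9 W (cross-section πr²).
Total input = 784.9 + 1020 = 1805 W.
Radiated: εσ·A_surf·T⁴ with A_surf = 4πr² = 5.277 m².
T⁴ = 1805/(0.71·5.67×10⁻⁸·5.277) = 8.497×10⁹ K⁴.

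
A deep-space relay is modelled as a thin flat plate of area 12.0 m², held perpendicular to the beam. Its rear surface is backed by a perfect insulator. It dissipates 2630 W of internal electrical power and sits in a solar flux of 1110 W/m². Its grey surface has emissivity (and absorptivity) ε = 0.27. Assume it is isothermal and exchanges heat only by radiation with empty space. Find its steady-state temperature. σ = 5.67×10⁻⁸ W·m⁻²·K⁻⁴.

T ≈ 429 K

At steady state, absorbed solar power + internal power = radiated power.
Absorbed: α·S·A_cross = 0.27·1110·12.00 = 3596 W (cross-section A).
Total input = 3596 + 2630 = 6226 W.
Radiated: εσ·A_surf·T⁴ with A_surf = A = 12.00 m².
T⁴ = 6226/(0.27·5.67×10⁻⁸·12.00) = 3.389×10¹⁰ K⁴.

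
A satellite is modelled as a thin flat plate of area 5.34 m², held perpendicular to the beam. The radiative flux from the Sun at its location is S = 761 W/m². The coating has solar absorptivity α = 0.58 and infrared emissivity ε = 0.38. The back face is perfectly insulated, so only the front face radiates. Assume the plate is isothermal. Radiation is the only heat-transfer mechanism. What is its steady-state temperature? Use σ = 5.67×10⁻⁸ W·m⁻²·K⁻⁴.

T ≈ 378 K

At equilibrium, absorbed power = emitted power.
Absorbing cross-section = A = 5.340 m²; emitting surface = A = 5.340 m² (ratio 1).
αS·A_cross = εσ·A_surf·T⁴  ⇒  T⁴ = αS/(ε·1σ).
T⁴ = 0.580·761/(0.38·1·5.67×10⁻⁸) = 2.049×10¹⁰ K⁴.
T = (2.049×10¹⁰)^(1/4).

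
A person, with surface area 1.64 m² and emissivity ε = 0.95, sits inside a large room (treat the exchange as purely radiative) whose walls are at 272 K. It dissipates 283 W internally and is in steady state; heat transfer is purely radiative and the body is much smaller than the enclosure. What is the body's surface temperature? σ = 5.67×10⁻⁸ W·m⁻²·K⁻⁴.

For a small grey body in a large enclosure, net radiated power = εσA(T⁴ − T_w⁴).
Steady state: P = εσA(T⁴ − T_w⁴) with A = 1.64 m².
T⁴ = P/(εσA) + T_w⁴ = 283/(0.95·5.67×10⁻⁸·1.640) + (272)⁴
    = 3.204×10⁹ + 5.474×10⁹ = 8.677×10⁹ K⁴.

T ≈ 305 K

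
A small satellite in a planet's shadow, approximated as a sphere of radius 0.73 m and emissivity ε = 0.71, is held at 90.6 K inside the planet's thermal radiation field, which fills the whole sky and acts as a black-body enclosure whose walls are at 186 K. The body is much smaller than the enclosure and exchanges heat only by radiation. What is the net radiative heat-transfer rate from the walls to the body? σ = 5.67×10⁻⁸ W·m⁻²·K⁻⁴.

For a small grey body in a large enclosure: P_net = εσA(T_body⁴ − T_wall⁴).
A = 4πr² = 6.697 m²; T_body⁴ − T_wall⁴ = 6.738×10⁷ − 1.197×10⁹ = -1.130×10⁹ K⁴.
|P_net| = 0.71·5.67×10⁻⁸·6.697·1.130×10⁹.

P_net ≈ 304 W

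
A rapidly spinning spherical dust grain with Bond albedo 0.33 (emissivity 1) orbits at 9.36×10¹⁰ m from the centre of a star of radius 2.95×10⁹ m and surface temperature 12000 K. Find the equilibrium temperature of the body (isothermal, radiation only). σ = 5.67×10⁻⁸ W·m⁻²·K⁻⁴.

The star's surface emits σT_*⁴; at distance d the flux is S = σT_*⁴(R_*/d)².
S = 5.67×10⁻⁸·(12000)⁴·(2.95×10⁹/9.36×10¹⁰)² = 1.168×10⁶ W/m².
For an isothermal sphere T⁴ = (1−a)S/(4σ) = 3.450×10¹² K⁴.

T ≈ 1360 K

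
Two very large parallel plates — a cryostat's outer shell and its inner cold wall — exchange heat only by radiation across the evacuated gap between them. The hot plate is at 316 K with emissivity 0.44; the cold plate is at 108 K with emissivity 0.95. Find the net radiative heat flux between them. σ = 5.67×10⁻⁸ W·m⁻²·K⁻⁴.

For two infinite grey parallel plates, q = σ(T₁⁴ − T₂⁴)/(1/ε₁ + 1/ε₂ − 1).
T₁⁴ − T₂⁴ = 9.971×10⁹ − 1.360×10⁸ = 9.835×10⁹ K⁴.
1/ε₁ + 1/ε₂ − 1 = 2.273 + 1.053 − 1 = 2.325.
q = 5.67×10⁻⁸ × 9.835×10⁹ / 2.325.

q ≈ 240 W/m²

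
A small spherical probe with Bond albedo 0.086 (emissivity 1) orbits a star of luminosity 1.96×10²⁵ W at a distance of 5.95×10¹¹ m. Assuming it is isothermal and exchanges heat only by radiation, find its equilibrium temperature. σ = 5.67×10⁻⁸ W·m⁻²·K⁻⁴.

T ≈ 64.9 K

First find the stellar flux at distance d: S = L/(4πd²) = 1.96×10²⁵/(4π·(5.95×10¹¹)²) = 4.406 W/m².
For an isothermal sphere, absorbed (1−a)S·πr² = emitted σ·4πr²·T⁴, so T⁴ = (1−a)S/(4σ).
T⁴ = 0.914·4.406/(4·5.67×10⁻⁸) = 1.775×10⁷ K⁴.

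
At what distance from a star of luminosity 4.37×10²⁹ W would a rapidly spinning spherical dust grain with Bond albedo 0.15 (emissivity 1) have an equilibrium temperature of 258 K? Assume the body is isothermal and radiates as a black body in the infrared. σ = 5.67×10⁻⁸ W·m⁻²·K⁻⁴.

For an isothermal black-emitting sphere, (1−a)S·πr² = σ·4πr²·T⁴ ⇒ S = 4σT⁴/(1−a).
S = 4·5.67×10⁻⁸·(258)⁴/0.850 = 1182 W/m².
Flux falls as S = L/(4πd²), so d = √(L/(4πS)) = √(4.37×10²⁹/(4π·1182)).

d ≈ 5.42×10¹² m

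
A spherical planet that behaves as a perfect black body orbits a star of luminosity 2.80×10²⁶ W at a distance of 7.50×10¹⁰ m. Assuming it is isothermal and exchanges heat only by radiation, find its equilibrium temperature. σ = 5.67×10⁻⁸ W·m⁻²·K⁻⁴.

T ≈ 364 K

First find the stellar flux at distance d: S = L/(4πd²) = 2.80×10²⁶/(4π·(7.50×10¹⁰)²) = 3961 W/m².
For an isothermal sphere, absorbed (1−a)S·πr² = emitted σ·4πr²·T⁴, so T⁴ = (1−a)S/(4σ).
T⁴ = 1.00·3961/(4·5.67×10⁻⁸) = 1.747×10¹⁰ K⁴.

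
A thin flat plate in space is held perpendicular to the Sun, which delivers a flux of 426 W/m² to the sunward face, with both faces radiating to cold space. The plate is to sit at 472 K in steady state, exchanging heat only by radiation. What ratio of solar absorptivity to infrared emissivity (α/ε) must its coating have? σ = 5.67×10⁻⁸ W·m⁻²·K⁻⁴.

Balance: αS·A = εσ·2A·T⁴ ⇒ α/ε = 2σT⁴/S.
α/ε = 2·5.67×10⁻⁸·(472)⁴/426 = 2·5.67×10⁻⁸·4.963×10¹⁰/426.

α/ε ≈ 13.2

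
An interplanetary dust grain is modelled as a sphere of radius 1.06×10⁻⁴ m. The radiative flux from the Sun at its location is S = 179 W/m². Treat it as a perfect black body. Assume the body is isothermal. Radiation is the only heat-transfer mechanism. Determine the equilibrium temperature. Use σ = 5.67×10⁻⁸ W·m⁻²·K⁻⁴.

At equilibrium, absorbed power = emitted power.
Absorbing cross-section = πr² = 3.530×10⁻⁸ m²; emitting surface = 4πr² = 1.412×10⁻⁷ m² (ratio 4).
S·A_cross = εσ·A_surf·T⁴  ⇒  T⁴ = S/(4σ).
T⁴ = 1.00·179/(4·5.67×10⁻⁸) = 7.892×10⁸ K⁴.
T = (7.892×10⁸)^(1/4).

T ≈ 168 K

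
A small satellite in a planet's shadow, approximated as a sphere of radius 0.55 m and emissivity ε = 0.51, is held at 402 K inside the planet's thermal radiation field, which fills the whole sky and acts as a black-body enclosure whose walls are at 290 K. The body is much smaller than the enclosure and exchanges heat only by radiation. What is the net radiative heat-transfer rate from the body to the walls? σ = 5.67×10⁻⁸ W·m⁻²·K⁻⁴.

For a small grey body in a large enclosure: P_net = εσA(T_body⁴ − T_wall⁴).
A = 4πr² = 3.801 m²; T_body⁴ − T_wall⁴ = 2.612×10¹⁰ − 7.073×10⁹ = 1.904×10¹⁰ K⁴.
|P_net| = 0.51·5.67×10⁻⁸·3.801·1.904×10¹⁰.

P_net ≈ 2090 W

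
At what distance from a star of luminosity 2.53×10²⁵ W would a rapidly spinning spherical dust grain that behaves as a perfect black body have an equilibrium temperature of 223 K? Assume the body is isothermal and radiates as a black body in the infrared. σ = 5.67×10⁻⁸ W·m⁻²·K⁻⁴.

For an isothermal black-emitting sphere, (1−a)S·πr² = σ·4πr²·T⁴ ⇒ S = 4σT⁴/(1−a).
S = 4·5.67×10⁻⁸·(223)⁴/1.00 = 560.9 W/m².
Flux falls as S = L/(4πd²), so d = √(L/(4πS)) = √(2.53×10²⁵/(4π·560.9)).

d ≈ 5.99×10¹⁰ m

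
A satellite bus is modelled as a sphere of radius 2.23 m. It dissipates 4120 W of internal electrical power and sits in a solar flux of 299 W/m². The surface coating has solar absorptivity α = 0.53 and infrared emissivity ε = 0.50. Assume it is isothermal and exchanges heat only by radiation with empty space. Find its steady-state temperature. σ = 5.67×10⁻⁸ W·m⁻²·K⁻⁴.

T ≈ 247 K

At steady state, absorbed solar power + internal power = radiated power.
Absorbed: α·S·A_cross = 0.53·299·15.62 = 2476 W (cross-section πr²).
Total input = 2476 + 4120 = 6596 W.
Radiated: εσ·A_surf·T⁴ with A_surf = 4πr² = 62.49 m².
T⁴ = 6596/(0.50·5.67×10⁻⁸·62.49) = 3.723×10⁹ K⁴.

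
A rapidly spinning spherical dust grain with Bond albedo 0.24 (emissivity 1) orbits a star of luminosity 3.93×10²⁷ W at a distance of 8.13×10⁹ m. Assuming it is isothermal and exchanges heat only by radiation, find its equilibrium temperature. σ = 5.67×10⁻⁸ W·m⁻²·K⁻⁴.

First find the stellar flux at distance d: S = L/(4πd²) = 3.93×10²⁷/(4π·(8.13×10⁹)²) = 4.732×10⁶ W/m².
For an isothermal sphere, absorbed (1−a)S·πr² = emitted σ·4πr²·T⁴, so T⁴ = (1−a)S/(4σ).
T⁴ = 0.760·4.732×10⁶/(4·5.67×10⁻⁸) = 1.586×10¹³ K⁴.

T ≈ 2000 K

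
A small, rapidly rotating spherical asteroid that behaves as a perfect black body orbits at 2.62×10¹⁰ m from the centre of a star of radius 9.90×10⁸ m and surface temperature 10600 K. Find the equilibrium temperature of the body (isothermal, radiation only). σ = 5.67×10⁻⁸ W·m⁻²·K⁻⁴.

The star's surface emits σT_*⁴; at distance d the flux is S = σT_*⁴(R_*/d)².
S = 5.67×10⁻⁸·(10600)⁴·(9.90×10⁸/2.62×10¹⁰)² = 1.022×10⁶ W/m².
For an isothermal sphere T⁴ = (1−a)S/(4σ) = 4.506×10¹² K⁴.

T ≈ 1460 K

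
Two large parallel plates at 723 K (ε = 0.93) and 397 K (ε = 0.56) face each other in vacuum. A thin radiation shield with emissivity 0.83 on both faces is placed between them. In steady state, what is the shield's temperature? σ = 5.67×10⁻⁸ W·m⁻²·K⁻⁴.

T_s ≈ 648 K

In steady state the net flux on the hot side equals that on the cold side.
σ(T₁⁴−T_s⁴)/D₁ = σ(T_s⁴−T₂⁴)/D₂, with D₁ = 1/ε₁+1/ε_s−1 = 1.280, D₂ = 1/ε_s+1/ε₂−1 = 1.991.
Solve for T_s⁴: T_s⁴ = (D₂·T₁⁴ + D₁·T₂⁴)/(D₁+D₂) = 1.760×10¹¹ K⁴.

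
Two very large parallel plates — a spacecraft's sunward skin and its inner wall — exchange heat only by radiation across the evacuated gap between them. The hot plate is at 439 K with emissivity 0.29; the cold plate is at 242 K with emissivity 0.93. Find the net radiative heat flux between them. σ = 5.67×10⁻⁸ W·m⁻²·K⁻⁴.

For two infinite grey parallel plates, q = σ(T₁⁴ − T₂⁴)/(1/ε₁ + 1/ε₂ − 1).
T₁⁴ − T₂⁴ = 3.714×10¹⁰ − 3.430×10⁹ = 3.371×10¹⁰ K⁴.
1/ε₁ + 1/ε₂ − 1 = 3.448 + 1.075 − 1 = 3.524.
q = 5.67×10⁻⁸ × 3.371×10¹⁰ / 3.524.

q ≈ 542 W/m²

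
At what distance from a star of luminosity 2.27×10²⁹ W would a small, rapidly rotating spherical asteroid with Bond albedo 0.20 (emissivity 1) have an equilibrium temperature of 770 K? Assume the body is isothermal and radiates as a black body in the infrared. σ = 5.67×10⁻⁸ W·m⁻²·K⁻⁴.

d ≈ 4.26×10¹¹ m

For an isothermal black-emitting sphere, (1−a)S·πr² = σ·4πr²·T⁴ ⇒ S = 4σT⁴/(1−a).
S = 4·5.67×10⁻⁸·(770)⁴/0.800 = 99660 W/m².
Flux falls as S = L/(4πd²), so d = √(L/(4πS)) = √(2.27×10²⁹/(4π·99660)).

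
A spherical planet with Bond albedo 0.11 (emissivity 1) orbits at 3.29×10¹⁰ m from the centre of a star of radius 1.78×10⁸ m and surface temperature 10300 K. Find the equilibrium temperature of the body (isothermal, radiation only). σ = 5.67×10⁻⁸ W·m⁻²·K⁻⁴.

The star's surface emits σT_*⁴; at distance d the flux is S = σT_*⁴(R_*/d)².
S = 5.67×10⁻⁸·(10300)⁴·(1.78×10⁸/3.29×10¹⁰)² = 18680 W/m².
For an isothermal sphere T⁴ = (1−a)S/(4σ) = 7.330×10¹⁰ K⁴.

T ≈ 520 K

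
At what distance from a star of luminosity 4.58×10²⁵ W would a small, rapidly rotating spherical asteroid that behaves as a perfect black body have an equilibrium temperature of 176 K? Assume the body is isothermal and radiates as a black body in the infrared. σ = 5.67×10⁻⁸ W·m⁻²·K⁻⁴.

d ≈ 1.29×10¹¹ m

For an isothermal black-emitting sphere, (1−a)S·πr² = σ·4πr²·T⁴ ⇒ S = 4σT⁴/(1−a).
S = 4·5.67×10⁻⁸·(176)⁴/1.00 = 217.6 W/m².
Flux falls as S = L/(4πd²), so d = √(L/(4πS)) = √(4.58×10²⁵/(4π·217.6)).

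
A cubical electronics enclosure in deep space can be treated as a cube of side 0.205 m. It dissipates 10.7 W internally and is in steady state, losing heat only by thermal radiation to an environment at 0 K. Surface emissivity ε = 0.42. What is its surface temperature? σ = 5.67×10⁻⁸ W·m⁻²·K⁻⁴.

Steady state: internal power = radiated power, P = εσA T⁴.
Radiating area A = 6L² = 0.2521 m².
T⁴ = P/(εσA) = 10.7/(0.42·5.67×10⁻⁸·0.2521) = 1.782×10⁹ K⁴.
T = (1.782×10⁹)^(1/4).

T ≈ 205 K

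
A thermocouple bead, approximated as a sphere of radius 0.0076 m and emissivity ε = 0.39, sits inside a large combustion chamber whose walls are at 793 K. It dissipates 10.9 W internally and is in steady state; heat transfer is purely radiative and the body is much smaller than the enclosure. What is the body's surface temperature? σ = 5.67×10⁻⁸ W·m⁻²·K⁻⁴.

T ≈ 1020 K

For a small grey body in a large enclosure, net radiated power = εσA(T⁴ − T_w⁴).
Steady state: P = εσA(T⁴ − T_w⁴) with A = 4πr² = 7.258×10⁻⁴ m².
T⁴ = P/(εσA) + T_w⁴ = 10.9/(0.39·5.67×10⁻⁸·7.258×10⁻⁴) + (793)⁴
    = 6.791×10¹¹ + 3.955×10¹¹ = 1.075×10¹² K⁴.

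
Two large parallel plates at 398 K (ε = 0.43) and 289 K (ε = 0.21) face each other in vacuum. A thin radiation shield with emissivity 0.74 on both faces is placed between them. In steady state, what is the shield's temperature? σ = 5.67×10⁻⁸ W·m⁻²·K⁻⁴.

T_s ≈ 371 K

In steady state the net flux on the hot side equals that on the cold side.
σ(T₁⁴−T_s⁴)/D₁ = σ(T_s⁴−T₂⁴)/D₂, with D₁ = 1/ε₁+1/ε_s−1 = 2.677, D₂ = 1/ε_s+1/ε₂−1 = 5.113.
Solve for T_s⁴: T_s⁴ = (D₂·T₁⁴ + D₁·T₂⁴)/(D₁+D₂) = 1.887×10¹⁰ K⁴.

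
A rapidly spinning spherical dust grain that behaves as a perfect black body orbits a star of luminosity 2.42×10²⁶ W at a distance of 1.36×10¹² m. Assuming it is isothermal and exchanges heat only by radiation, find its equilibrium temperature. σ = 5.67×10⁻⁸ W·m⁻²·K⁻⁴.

T ≈ 82.3 K

First find the stellar flux at distance d: S = L/(4πd²) = 2.42×10²⁶/(4π·(1.36×10¹²)²) = 10.41 W/m².
For an isothermal sphere, absorbed (1−a)S·πr² = emitted σ·4πr²·T⁴, so T⁴ = (1−a)S/(4σ).
T⁴ = 1.00·10.41/(4·5.67×10⁻⁸) = 4.591×10⁷ K⁴.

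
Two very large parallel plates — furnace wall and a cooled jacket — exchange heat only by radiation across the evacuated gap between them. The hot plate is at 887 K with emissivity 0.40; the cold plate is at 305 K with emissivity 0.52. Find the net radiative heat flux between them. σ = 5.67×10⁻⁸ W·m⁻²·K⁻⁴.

q ≈ 10100 W/m²

For two infinite grey parallel plates, q = σ(T₁⁴ − T₂⁴)/(1/ε₁ + 1/ε₂ − 1).
T₁⁴ − T₂⁴ = 6.190×10¹¹ − 8.654×10⁹ = 6.104×10¹¹ K⁴.
1/ε₁ + 1/ε₂ − 1 = 2.500 + 1.923 − 1 = 3.423.
q = 5.67×10⁻⁸ × 6.104×10¹¹ / 3.423.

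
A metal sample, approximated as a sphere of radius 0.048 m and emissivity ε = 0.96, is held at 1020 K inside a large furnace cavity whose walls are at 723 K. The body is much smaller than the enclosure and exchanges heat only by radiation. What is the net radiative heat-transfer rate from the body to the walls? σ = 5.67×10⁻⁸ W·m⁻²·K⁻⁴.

P_net ≈ 1280 W

For a small grey body in a large enclosure: P_net = εσA(T_body⁴ − T_wall⁴).
A = 4πr² = 0.02895 m²; T_body⁴ − T_wall⁴ = 1.082×10¹² − 2.732×10¹¹ = 8.092×10¹¹ K⁴.
|P_net| = 0.96·5.67×10⁻⁸·0.02895·8.092×10¹¹.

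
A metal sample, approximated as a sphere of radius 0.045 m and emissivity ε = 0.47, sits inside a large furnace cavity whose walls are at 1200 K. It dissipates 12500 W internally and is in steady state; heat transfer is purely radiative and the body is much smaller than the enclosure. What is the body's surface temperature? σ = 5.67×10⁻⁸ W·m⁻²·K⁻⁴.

For a small grey body in a large enclosure, net radiated power = εσA(T⁴ − T_w⁴).
Steady state: P = εσA(T⁴ − T_w⁴) with A = 4πr² = 0.02545 m².
T⁴ = P/(εσA) + T_w⁴ = 12500/(0.47·5.67×10⁻⁸·0.02545) + (1200)⁴
    = 1.843×10¹³ + 2.074×10¹² = 2.051×10¹³ K⁴.

T ≈ 2130 K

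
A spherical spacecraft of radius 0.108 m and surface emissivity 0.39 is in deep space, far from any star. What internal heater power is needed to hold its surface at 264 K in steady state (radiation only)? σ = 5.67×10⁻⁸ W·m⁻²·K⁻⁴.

P = εσ·4πr²·T⁴.
4πr² = 0.1466 m²; T⁴ = 4.858×10⁹ K⁴.
P = 0.39·5.67×10⁻⁸·0.1466·4.858×10⁹.

P ≈ 15.7 W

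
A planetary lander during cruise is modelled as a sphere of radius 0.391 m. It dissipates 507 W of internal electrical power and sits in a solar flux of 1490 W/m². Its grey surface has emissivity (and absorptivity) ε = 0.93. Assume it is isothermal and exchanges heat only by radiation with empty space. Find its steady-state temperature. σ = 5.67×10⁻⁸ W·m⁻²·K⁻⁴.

At steady state, absorbed solar power + internal power = radiated power.
Absorbed: α·S·A_cross = 0.93·1490·0.4803 = 665.5 W (cross-section πr²).
Total input = 665.5 + 507 = 1173 W.
Radiated: εσ·A_surf·T⁴ with A_surf = 4πr² = 1.921 m².
T⁴ = 1173/(0.93·5.67×10⁻⁸·1.921) = 1.157×10¹⁰ K⁴.

T ≈ 328 K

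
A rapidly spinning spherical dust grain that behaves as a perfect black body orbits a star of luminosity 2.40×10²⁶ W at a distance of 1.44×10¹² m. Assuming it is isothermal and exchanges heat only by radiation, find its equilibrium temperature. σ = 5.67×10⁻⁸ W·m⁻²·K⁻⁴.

First find the stellar flux at distance d: S = L/(4πd²) = 2.40×10²⁶/(4π·(1.44×10¹²)²) = 9.210 W/m².
For an isothermal sphere, absorbed (1−a)S·πr² = emitted σ·4πr²·T⁴, so T⁴ = (1−a)S/(4σ).
T⁴ = 1.00·9.210/(4·5.67×10⁻⁸) = 4.061×10⁷ K⁴.

T ≈ 79.8 K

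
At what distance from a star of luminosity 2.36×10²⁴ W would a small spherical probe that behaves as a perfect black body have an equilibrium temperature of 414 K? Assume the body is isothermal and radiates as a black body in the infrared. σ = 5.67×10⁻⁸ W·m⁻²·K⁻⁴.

For an isothermal black-emitting sphere, (1−a)S·πr² = σ·4πr²·T⁴ ⇒ S = 4σT⁴/(1−a).
S = 4·5.67×10⁻⁸·(414)⁴/1.00 = 6663 W/m².
Flux falls as S = L/(4πd²), so d = √(L/(4πS)) = √(2.36×10²⁴/(4π·6663)).

d ≈ 5.31×10⁹ m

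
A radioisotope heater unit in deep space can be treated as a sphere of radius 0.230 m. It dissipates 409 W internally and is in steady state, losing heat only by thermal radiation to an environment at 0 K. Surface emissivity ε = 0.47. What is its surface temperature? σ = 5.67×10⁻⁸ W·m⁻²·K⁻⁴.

T ≈ 390 K

Steady state: internal power = radiated power, P = εσA T⁴.
Radiating area A = 4πr² = 0.6648 m².
T⁴ = P/(εσA) = 409/(0.47·5.67×10⁻⁸·0.6648) = 2.309×10¹⁰ K⁴.
T = (2.309×10¹⁰)^(1/4).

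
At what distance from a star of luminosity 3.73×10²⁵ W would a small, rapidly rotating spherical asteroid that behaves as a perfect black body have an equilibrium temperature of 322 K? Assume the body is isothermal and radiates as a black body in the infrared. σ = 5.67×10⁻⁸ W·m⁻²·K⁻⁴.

d ≈ 3.49×10¹⁰ m

For an isothermal black-emitting sphere, (1−a)S·πr² = σ·4πr²·T⁴ ⇒ S = 4σT⁴/(1−a).
S = 4·5.67×10⁻⁸·(322)⁴/1.00 = 2438 W/m².
Flux falls as S = L/(4πd²), so d = √(L/(4πS)) = √(3.73×10²⁵/(4π·2438)).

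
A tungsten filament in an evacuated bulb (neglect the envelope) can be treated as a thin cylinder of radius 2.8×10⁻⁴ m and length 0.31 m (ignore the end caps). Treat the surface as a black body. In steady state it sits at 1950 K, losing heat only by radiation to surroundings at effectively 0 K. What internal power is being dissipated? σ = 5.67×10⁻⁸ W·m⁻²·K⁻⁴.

P ≈ 447 W

Steady state: P = εσA T⁴.
A = 2πrL = 5.454×10⁻⁴ m²; T⁴ = (1950)⁴ = 1.446×10¹³ K⁴.
P = 1.0 × 5.67×10⁻⁸ × 5.454×10⁻⁴ × 1.446×10¹³.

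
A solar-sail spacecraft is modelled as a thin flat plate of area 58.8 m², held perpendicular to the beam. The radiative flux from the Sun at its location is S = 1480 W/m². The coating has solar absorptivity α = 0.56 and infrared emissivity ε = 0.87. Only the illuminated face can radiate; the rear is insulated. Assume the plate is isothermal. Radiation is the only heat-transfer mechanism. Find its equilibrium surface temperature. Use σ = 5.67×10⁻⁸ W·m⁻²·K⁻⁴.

T ≈ 360 K

At equilibrium, absorbed power = emitted power.
Absorbing cross-section = A = 58.80 m²; emitting surface = A = 58.80 m² (ratio 1).
αS·A_cross = εσ·A_surf·T⁴  ⇒  T⁴ = αS/(ε·1σ).
T⁴ = 0.560·1480/(0.87·1·5.67×10⁻⁸) = 1.680×10¹⁰ K⁴.
T = (1.680×10¹⁰)^(1/4).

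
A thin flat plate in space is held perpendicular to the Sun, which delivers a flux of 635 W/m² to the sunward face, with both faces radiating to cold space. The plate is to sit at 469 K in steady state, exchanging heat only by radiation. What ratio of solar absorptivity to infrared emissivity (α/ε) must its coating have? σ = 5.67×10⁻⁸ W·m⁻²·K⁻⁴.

α/ε ≈ 8.64

Balance: αS·A = εσ·2A·T⁴ ⇒ α/ε = 2σT⁴/S.
α/ε = 2·5.67×10⁻⁸·(469)⁴/635 = 2·5.67×10⁻⁸·4.838×10¹⁰/635.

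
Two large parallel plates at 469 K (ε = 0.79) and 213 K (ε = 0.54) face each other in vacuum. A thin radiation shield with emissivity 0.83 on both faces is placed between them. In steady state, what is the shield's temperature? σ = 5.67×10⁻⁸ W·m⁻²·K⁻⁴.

In steady state the net flux on the hot side equals that on the cold side.
σ(T₁⁴−T_s⁴)/D₁ = σ(T_s⁴−T₂⁴)/D₂, with D₁ = 1/ε₁+1/ε_s−1 = 1.471, D₂ = 1/ε_s+1/ε₂−1 = 2.057.
Solve for T_s⁴: T_s⁴ = (D₂·T₁⁴ + D₁·T₂⁴)/(D₁+D₂) = 2.907×10¹⁰ K⁴.

T_s ≈ 413 K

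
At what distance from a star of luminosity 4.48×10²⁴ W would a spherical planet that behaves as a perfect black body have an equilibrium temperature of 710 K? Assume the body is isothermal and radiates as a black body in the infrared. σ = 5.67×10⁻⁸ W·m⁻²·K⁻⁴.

For an isothermal black-emitting sphere, (1−a)S·πr² = σ·4πr²·T⁴ ⇒ S = 4σT⁴/(1−a).
S = 4·5.67×10⁻⁸·(710)⁴/1.00 = 57630 W/m².
Flux falls as S = L/(4πd²), so d = √(L/(4πS)) = √(4.48×10²⁴/(4π·57630)).

d ≈ 2.49×10⁹ m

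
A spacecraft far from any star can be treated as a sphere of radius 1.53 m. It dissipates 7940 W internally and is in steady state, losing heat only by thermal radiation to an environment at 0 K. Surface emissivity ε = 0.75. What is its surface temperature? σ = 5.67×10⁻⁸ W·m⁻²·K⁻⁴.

Steady state: internal power = radiated power, P = εσA T⁴.
Radiating area A = 4πr² = 29.42 m².
T⁴ = P/(εσA) = 7940/(0.75·5.67×10⁻⁸·29.42) = 6.347×10⁹ K⁴.
T = (6.347×10⁹)^(1/4).

T ≈ 282 K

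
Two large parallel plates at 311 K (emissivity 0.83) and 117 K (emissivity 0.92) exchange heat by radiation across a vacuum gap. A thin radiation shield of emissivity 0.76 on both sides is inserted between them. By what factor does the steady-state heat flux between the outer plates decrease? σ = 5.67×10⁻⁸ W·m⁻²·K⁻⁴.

Without shield: q₀ = σΔ(T⁴)/(1/ε₁+1/ε₂−1) with denominator 1.292.
With shield the two gaps are in series; the resistances add: (1/ε₁+1/ε_s−1)+(1/ε_s+1/ε₂−1) = 1.521+1.403 = 2.923.
Heat-flux ratio q₀/q = 2.923/1.292.

factor ≈ 2.26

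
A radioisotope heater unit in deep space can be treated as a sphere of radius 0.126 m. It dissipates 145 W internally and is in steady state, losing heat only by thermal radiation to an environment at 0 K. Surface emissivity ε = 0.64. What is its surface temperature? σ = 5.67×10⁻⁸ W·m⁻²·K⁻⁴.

Steady state: internal power = radiated power, P = εσA T⁴.
Radiating area A = 4πr² = 0.1995 m².
T⁴ = P/(εσA) = 145/(0.64·5.67×10⁻⁸·0.1995) = 2.003×10¹⁰ K⁴.
T = (2.003×10¹⁰)^(1/4).

T ≈ 376 K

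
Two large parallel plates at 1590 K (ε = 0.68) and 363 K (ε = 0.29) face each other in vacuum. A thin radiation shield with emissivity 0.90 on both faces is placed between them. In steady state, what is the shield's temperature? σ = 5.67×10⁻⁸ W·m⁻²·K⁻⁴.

In steady state the net flux on the hot side equals that on the cold side.
σ(T₁⁴−T_s⁴)/D₁ = σ(T_s⁴−T₂⁴)/D₂, with D₁ = 1/ε₁+1/ε_s−1 = 1.582, D₂ = 1/ε_s+1/ε₂−1 = 3.559.
Solve for T_s⁴: T_s⁴ = (D₂·T₁⁴ + D₁·T₂⁴)/(D₁+D₂) = 4.430×10¹² K⁴.

T_s ≈ 1450 K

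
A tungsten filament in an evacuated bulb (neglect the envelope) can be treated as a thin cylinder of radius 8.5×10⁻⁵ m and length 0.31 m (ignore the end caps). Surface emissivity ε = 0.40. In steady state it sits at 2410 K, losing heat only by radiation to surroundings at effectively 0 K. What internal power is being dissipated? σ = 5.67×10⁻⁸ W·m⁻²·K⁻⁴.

P ≈ 127 W

Steady state: P = εσA T⁴.
A = 2πrL = 1.656×10⁻⁴ m²; T⁴ = (2410)⁴ = 3.373×10¹³ K⁴.
P = 0.40 × 5.67×10⁻⁸ × 1.656×10⁻⁴ × 3.373×10¹³.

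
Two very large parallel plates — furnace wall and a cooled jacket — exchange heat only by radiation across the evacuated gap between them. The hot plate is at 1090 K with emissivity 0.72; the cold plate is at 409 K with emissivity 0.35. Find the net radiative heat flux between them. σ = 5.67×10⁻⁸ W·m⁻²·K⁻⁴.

For two infinite grey parallel plates, q = σ(T₁⁴ − T₂⁴)/(1/ε₁ + 1/ε₂ − 1).
T₁⁴ − T₂⁴ = 1.412×10¹² − 2.798×10¹⁰ = 1.384×10¹² K⁴.
1/ε₁ + 1/ε₂ − 1 = 1.389 + 2.857 − 1 = 3.246.
q = 5.67×10⁻⁸ × 1.384×10¹² / 3.246.

q ≈ 24200 W/m²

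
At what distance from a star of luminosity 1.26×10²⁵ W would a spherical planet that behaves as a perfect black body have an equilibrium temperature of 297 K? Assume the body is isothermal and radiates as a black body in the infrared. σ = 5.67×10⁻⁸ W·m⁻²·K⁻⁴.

For an isothermal black-emitting sphere, (1−a)S·πr² = σ·4πr²·T⁴ ⇒ S = 4σT⁴/(1−a).
S = 4·5.67×10⁻⁸·(297)⁴/1.00 = 1765 W/m².
Flux falls as S = L/(4πd²), so d = √(L/(4πS)) = √(1.26×10²⁵/(4π·1765)).

d ≈ 2.38×10¹⁰ m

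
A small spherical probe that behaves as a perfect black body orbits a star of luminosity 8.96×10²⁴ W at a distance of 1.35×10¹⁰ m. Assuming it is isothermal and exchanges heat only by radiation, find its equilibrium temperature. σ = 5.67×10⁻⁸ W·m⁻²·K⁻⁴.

First find the stellar flux at distance d: S = L/(4πd²) = 8.96×10²⁴/(4π·(1.35×10¹⁰)²) = 3912 W/m².
For an isothermal sphere, absorbed (1−a)S·πr² = emitted σ·4πr²·T⁴, so T⁴ = (1−a)S/(4σ).
T⁴ = 1.00·3912/(4·5.67×10⁻⁸) = 1.725×10¹⁰ K⁴.

T ≈ 362 K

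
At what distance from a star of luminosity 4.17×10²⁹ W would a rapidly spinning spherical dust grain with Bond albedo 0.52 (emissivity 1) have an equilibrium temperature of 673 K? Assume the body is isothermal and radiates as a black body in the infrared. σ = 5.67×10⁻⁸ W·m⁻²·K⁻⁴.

d ≈ 5.85×10¹¹ m

For an isothermal black-emitting sphere, (1−a)S·πr² = σ·4πr²·T⁴ ⇒ S = 4σT⁴/(1−a).
S = 4·5.67×10⁻⁸·(673)⁴/0.480 = 96930 W/m².
Flux falls as S = L/(4πd²), so d = √(L/(4πS)) = √(4.17×10²⁹/(4π·96930)).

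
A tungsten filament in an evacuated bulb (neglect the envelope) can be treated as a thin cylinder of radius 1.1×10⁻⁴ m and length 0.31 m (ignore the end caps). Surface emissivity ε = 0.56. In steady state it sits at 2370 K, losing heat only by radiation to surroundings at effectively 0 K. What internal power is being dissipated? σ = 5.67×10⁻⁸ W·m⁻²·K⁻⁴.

P ≈ 215 W

Steady state: P = εσA T⁴.
A = 2πrL = 2.143×10⁻⁴ m²; T⁴ = (2370)⁴ = 3.155×10¹³ K⁴.
P = 0.56 × 5.67×10⁻⁸ × 2.143×10⁻⁴ × 3.155×10¹³.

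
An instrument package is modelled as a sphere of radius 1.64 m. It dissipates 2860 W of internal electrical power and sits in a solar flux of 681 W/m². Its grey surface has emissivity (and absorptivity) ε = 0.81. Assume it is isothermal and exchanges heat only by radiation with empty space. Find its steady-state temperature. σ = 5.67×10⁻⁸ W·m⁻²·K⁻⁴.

T ≈ 264 K

At steady state, absorbed solar power + internal power = radiated power.
Absorbed: α·S·A_cross = 0.81·681·8.450 = 4661 W (cross-section πr²).
Total input = 4661 + 2860 = 7521 W.
Radiated: εσ·A_surf·T⁴ with A_surf = 4πr² = 33.80 m².
T⁴ = 7521/(0.81·5.67×10⁻⁸·33.80) = 4.845×10⁹ K⁴.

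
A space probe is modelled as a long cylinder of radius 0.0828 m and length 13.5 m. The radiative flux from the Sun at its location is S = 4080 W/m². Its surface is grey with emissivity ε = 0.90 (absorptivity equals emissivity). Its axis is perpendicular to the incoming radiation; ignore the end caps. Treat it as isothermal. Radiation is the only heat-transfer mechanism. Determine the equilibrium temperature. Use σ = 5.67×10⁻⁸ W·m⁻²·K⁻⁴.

At equilibrium, absorbed power = emitted power.
Absorbing cross-section = 2rL = 2.236 m²; emitting surface = 2πrL = 7.023 m² (ratio π).
εS·A_cross = εσ·A_surf·T⁴  ⇒  T⁴ = S/(πσ)   (ε cancels).
T⁴ = 4080/(π·5.67×10⁻⁸) = 2.290×10¹⁰ K⁴.
T = (2.290×10¹⁰)^(1/4).

T ≈ 389 K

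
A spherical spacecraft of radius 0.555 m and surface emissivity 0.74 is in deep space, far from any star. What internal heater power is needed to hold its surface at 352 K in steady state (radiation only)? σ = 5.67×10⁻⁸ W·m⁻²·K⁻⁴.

P ≈ 2490 W

P = εσ·4πr²·T⁴.
4πr² = 3.871 m²; T⁴ = 1.535×10¹⁰ K⁴.
P = 0.74·5.67×10⁻⁸·3.871·1.535×10¹⁰.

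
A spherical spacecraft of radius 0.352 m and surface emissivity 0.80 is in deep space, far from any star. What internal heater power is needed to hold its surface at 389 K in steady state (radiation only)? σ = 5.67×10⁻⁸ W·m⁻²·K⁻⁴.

P = εσ·4πr²·T⁴.
4πr² = 1.557 m²; T⁴ = 2.290×10¹⁰ K⁴.
P = 0.80·5.67×10⁻⁸·1.557·2.290×10¹⁰.

P ≈ 1620 W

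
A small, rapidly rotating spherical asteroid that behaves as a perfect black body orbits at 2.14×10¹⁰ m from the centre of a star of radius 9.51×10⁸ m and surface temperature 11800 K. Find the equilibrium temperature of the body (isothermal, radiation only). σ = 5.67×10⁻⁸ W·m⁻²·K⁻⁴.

T ≈ 1760 K

The star's surface emits σT_*⁴; at distance d the flux is S = σT_*⁴(R_*/d)².
S = 5.67×10⁻⁸·(11800)⁴·(9.51×10⁸/2.14×10¹⁰)² = 2.171×10⁶ W/m².
For an isothermal sphere T⁴ = (1−a)S/(4σ) = 9.572×10¹² K⁴.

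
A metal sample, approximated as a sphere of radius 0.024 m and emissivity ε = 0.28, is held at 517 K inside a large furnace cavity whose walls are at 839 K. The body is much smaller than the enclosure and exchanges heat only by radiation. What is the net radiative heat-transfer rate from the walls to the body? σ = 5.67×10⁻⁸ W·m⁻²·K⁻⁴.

For a small grey body in a large enclosure: P_net = εσA(T_body⁴ − T_wall⁴).
A = 4πr² = 0.007238 m²; T_body⁴ − T_wall⁴ = 7.144×10¹⁰ − 4.955×10¹¹ = -4.241×10¹¹ K⁴.
|P_net| = 0.28·5.67×10⁻⁸·0.007238·4.241×10¹¹.

P_net ≈ 48.7 W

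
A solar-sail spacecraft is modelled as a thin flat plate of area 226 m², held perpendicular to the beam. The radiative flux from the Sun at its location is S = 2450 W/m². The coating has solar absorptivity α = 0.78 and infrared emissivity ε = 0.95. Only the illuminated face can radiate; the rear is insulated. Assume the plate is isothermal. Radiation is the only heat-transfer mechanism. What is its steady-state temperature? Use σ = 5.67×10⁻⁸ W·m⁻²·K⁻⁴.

T ≈ 434 K

At equilibrium, absorbed power = emitted power.
Absorbing cross-section = A = 226.0 m²; emitting surface = A = 226.0 m² (ratio 1).
αS·A_cross = εσ·A_surf·T⁴  ⇒  T⁴ = αS/(ε·1σ).
T⁴ = 0.780·2450/(0.95·1·5.67×10⁻⁸) = 3.548×10¹⁰ K⁴.
T = (3.548×10¹⁰)^(1/4).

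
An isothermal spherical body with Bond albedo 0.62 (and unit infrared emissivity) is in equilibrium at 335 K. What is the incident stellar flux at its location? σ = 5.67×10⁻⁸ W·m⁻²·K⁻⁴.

(1−a)S·πr² = σ·4πr²·T⁴ ⇒ S = 4σT⁴/(1−a).
S = 4·5.67×10⁻⁸·1.259×10¹⁰/0.380.

S ≈ 7520 W/m²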